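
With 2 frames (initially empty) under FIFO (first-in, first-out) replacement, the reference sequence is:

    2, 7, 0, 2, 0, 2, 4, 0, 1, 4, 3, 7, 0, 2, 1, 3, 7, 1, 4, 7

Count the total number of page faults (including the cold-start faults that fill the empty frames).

2 → fault, frames {2}
7 → fault, frames {2,7}
0 → fault, evict 2, frames {7,0}
2 → fault, evict 7, frames {0,2}
0 → hit
2 → hit
4 → fault, evict 0, frames {2,4}
0 → fault, evict 2, frames {4,0}
1 → fault, evict 4, frames {0,1}
4 → fault, evict 0, frames {1,4}
3 → fault, evict 1, frames {4,3}
7 → fault, evict 4, frames {3,7}
0 → fault, evict 3, frames {7,0}
2 → fault, evict 7, frames {0,2}
1 → fault, evict 0, frames {2,1}
3 → fault, evict 2, frames {1,3}
7 → fault, evict 1, frames {3,7}
1 → fault, evict 3, frames {7,1}
4 → fault, evict 7, frames {1,4}
7 → fault, evict 1, frames {4,7}
Page faults: 18.

18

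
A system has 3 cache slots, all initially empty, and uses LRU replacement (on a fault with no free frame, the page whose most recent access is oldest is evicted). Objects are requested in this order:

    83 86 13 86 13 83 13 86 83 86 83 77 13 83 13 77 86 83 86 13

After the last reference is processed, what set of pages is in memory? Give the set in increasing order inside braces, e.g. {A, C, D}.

{13, 83, 86}

83: fault, frames {83}
86: fault, frames {83,86}
13: fault, frames {83,86,13}
86: hit
13: hit
83: hit
13: hit
86: hit
83: hit
86: hit
83: hit
77: fault, evict 13, frames {86,83,77}
13: fault, evict 86, frames {83,77,13}
83: hit
13: hit
77: hit
86: fault, evict 83, frames {13,77,86}
83: fault, evict 13, frames {77,86,83}
86: hit
13: fault, evict 77, frames {83,86,13}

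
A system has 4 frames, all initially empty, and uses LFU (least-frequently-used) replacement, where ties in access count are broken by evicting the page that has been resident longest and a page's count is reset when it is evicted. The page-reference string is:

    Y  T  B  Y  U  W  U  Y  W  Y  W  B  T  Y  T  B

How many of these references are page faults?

7

Y: fault, frames (Y)
T: fault, frames (Y T)
B: fault, frames (Y T B)
Y: hit
U: fault, frames (Y T B U)
W: fault, evict T, frames (Y B U W)
U: hit
Y: hit
W: hit
Y: hit
W: hit
B: hit
T: fault, evict B, frames (Y U W T)
Y: hit
T: hit
B: fault, evict U, frames (Y W T B)
Page faults: 7.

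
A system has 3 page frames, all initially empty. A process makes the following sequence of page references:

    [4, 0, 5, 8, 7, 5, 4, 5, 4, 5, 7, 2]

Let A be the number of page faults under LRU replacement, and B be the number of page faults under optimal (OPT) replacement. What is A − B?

1

Under LRU: F F F F F . F . . . . F → 7 faults.
Under OPT: F F F F F . . . . . . F → 6 faults.
A − B = 7 − 6 = 1.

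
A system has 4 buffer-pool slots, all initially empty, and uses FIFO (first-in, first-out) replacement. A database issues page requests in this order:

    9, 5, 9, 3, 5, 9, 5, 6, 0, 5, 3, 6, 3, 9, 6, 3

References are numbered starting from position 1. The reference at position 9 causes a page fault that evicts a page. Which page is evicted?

pos 1: 9 → fault, frames {9}
pos 2: 5 → fault, frames {9,5}
pos 3: 9 → hit
pos 4: 3 → fault, frames {9,5,3}
pos 5: 5 → hit
pos 6: 9 → hit
pos 7: 5 → hit
pos 8: 6 → fault, frames {9,5,3,6}
pos 9: 0 → fault, evict 9, frames {5,3,6,0}
At position 9, page 9 is evicted.

9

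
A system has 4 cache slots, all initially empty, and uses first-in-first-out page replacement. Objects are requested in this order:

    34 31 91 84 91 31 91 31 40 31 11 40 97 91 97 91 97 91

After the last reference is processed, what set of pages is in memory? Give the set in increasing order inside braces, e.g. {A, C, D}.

34: miss, frames {34}
31: miss, frames {34,31}
91: miss, frames {34,31,91}
84: miss, frames {34,31,91,84}
91: hit
31: hit
91: hit
31: hit
40: miss, evict 34, frames {31,91,84,40}
31: hit
11: miss, evict 31, frames {91,84,40,11}
40: hit
97: miss, evict 91, frames {84,40,11,97}
91: miss, evict 84, frames {40,11,97,91}
97: hit
91: hit
97: hit
91: hit

{11, 40, 91, 97}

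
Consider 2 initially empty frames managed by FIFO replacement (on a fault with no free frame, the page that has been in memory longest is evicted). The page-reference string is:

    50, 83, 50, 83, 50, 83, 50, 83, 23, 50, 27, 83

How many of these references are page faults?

50 -> miss, frames (50)
83 -> miss, frames (50 83)
50 -> hit
83 -> hit
50 -> hit
83 -> hit
50 -> hit
83 -> hit
23 -> miss, evict 50, frames (83 23)
50 -> miss, evict 83, frames (23 50)
27 -> miss, evict 23, frames (50 27)
83 -> miss, evict 50, frames (27 83)
Page faults: 6.

6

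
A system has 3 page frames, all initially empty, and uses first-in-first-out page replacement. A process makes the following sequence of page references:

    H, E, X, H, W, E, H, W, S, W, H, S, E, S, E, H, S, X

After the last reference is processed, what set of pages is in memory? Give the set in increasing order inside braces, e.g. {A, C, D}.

{E, S, X}

H: miss, frames {H}
E: miss, frames {H,E}
X: miss, frames {H,E,X}
H: hit
W: miss, evict H, frames {E,X,W}
E: hit
H: miss, evict E, frames {X,W,H}
W: hit
S: miss, evict X, frames {W,H,S}
W: hit
H: hit
S: hit
E: miss, evict W, frames {H,S,E}
S: hit
E: hit
H: hit
S: hit
X: miss, evict H, frames {S,E,X}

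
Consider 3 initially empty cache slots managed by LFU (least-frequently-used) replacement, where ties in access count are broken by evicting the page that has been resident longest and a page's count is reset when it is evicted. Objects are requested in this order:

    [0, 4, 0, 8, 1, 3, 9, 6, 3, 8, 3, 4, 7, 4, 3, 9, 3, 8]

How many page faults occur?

0: fault, frames (0)
4: fault, frames (0 4)
0: hit
8: fault, frames (0 4 8)
1: fault, evict 4, frames (0 8 1)
3: fault, evict 8, frames (0 1 3)
9: fault, evict 1, frames (0 3 9)
6: fault, evict 3, frames (0 9 6)
3: fault, evict 9, frames (0 6 3)
8: fault, evict 6, frames (0 3 8)
3: hit
4: fault, evict 8, frames (0 3 4)
7: fault, evict 4, frames (0 3 7)
4: fault, evict 7, frames (0 3 4)
3: hit
9: fault, evict 4, frames (0 3 9)
3: hit
8: fault, evict 9, frames (0 3 8)
Page faults: 14.

14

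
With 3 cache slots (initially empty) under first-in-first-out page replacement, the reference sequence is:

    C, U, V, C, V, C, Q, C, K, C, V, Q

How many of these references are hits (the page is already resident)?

4

C: fault, frames {C}
U: fault, frames {C,U}
V: fault, frames {C,U,V}
C: hit
V: hit
C: hit
Q: fault, evict C, frames {U,V,Q}
C: fault, evict U, frames {V,Q,C}
K: fault, evict V, frames {Q,C,K}
C: hit
V: fault, evict Q, frames {C,K,V}
Q: fault, evict C, frames {K,V,Q}
Hits: 4.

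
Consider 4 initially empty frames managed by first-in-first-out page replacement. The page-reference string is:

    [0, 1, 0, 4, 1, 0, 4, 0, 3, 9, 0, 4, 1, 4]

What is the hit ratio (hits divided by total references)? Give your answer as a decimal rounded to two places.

0 → miss, frames (0)
1 → miss, frames (0 1)
0 → hit
4 → miss, frames (0 1 4)
1 → hit
0 → hit
4 → hit
0 → hit
3 → miss, frames (0 1 4 3)
9 → miss, evict 0, frames (1 4 3 9)
0 → miss, evict 1, frames (4 3 9 0)
4 → hit
1 → miss, evict 4, frames (3 9 0 1)
4 → miss, evict 3, frames (9 0 1 4)
Hits: 6 of 14 references → 6/14 = 0.4286.

0.43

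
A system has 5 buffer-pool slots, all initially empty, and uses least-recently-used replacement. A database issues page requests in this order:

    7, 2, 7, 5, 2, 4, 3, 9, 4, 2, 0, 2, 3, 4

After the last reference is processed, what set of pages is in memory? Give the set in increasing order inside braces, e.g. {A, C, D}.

{0, 2, 3, 4, 9}

7: fault, frames {7}
2: fault, frames {7,2}
7: hit
5: fault, frames {2,7,5}
2: hit
4: fault, frames {7,5,2,4}
3: fault, frames {7,5,2,4,3}
9: fault, evict 7, frames {5,2,4,3,9}
4: hit
2: hit
0: fault, evict 5, frames {3,9,4,2,0}
2: hit
3: hit
4: hit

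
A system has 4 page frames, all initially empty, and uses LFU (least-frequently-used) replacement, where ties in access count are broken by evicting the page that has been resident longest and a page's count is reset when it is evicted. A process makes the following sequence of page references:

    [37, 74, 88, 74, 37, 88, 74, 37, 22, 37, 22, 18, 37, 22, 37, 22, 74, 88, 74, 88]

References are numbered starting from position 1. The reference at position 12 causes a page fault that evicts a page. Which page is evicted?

88

pos 1: 37 -> fault, frames [37]
pos 2: 74 -> fault, frames [37, 74]
pos 3: 88 -> fault, frames [37, 74, 88]
pos 4: 74 -> hit
pos 5: 37 -> hit
pos 6: 88 -> hit
pos 7: 74 -> hit
pos 8: 37 -> hit
pos 9: 22 -> fault, frames [37, 74, 88, 22]
pos 10: 37 -> hit
pos 11: 22 -> hit
pos 12: 18 -> fault, evict 88, frames [37, 74, 22, 18]
At position 12, page 88 is evicted.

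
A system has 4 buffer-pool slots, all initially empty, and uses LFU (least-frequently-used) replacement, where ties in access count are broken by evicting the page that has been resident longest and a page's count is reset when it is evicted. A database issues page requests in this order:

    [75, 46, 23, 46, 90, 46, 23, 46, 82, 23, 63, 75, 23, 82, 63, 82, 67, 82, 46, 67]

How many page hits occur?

10

75 -> fault, frames {75}
46 -> fault, frames {75,46}
23 -> fault, frames {75,46,23}
46 -> hit
90 -> fault, frames {75,46,23,90}
46 -> hit
23 -> hit
46 -> hit
82 -> fault, evict 75, frames {46,23,90,82}
23 -> hit
63 -> fault, evict 90, frames {46,23,82,63}
75 -> fault, evict 82, frames {46,23,63,75}
23 -> hit
82 -> fault, evict 63, frames {46,23,75,82}
63 -> fault, evict 75, frames {46,23,82,63}
82 -> hit
67 -> fault, evict 63, frames {46,23,82,67}
82 -> hit
46 -> hit
67 -> hit
Hits: 10.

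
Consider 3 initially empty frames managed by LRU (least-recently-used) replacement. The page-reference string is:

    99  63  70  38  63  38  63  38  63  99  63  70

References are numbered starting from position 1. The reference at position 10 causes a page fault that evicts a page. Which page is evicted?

70

pos 1: 99 → miss, frames [99]
pos 2: 63 → miss, frames [99, 63]
pos 3: 70 → miss, frames [99, 63, 70]
pos 4: 38 → miss, evict 99, frames [63, 70, 38]
pos 5: 63 → hit
pos 6: 38 → hit
pos 7: 63 → hit
pos 8: 38 → hit
pos 9: 63 → hit
pos 10: 99 → miss, evict 70, frames [38, 63, 99]
At position 10, page 70 is evicted.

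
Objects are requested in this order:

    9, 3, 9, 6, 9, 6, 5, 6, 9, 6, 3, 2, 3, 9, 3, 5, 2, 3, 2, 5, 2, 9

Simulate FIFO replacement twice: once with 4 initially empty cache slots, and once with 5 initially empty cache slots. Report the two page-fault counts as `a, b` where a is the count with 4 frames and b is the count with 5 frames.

4 frames: F F . F . . F . . . . F . F F . . . . . . . → 7 faults.
5 frames: F F . F . . F . . . . F . . . . . . . . . . → 5 faults.
5 < 7: adding a frame reduced faults, as is typical.

7, 5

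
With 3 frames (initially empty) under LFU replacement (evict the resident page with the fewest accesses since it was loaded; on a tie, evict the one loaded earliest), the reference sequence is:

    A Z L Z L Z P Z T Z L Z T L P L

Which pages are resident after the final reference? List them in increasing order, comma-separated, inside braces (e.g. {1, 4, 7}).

{L, P, Z}

A → fault, frames [A]
Z → fault, frames [A, Z]
L → fault, frames [A, Z, L]
Z → hit
L → hit
Z → hit
P → fault, evict A, frames [Z, L, P]
Z → hit
T → fault, evict P, frames [Z, L, T]
Z → hit
L → hit
Z → hit
T → hit
L → hit
P → fault, evict T, frames [Z, L, P]
L → hit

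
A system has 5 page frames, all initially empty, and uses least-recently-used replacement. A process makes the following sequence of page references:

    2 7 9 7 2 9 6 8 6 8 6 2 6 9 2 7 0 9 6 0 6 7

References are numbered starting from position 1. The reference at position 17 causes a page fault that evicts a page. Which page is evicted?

pos 1: 2 -> miss, frames [2]
pos 2: 7 -> miss, frames [2, 7]
pos 3: 9 -> miss, frames [2, 7, 9]
pos 4: 7 -> hit
pos 5: 2 -> hit
pos 6: 9 -> hit
pos 7: 6 -> miss, frames [7, 2, 9, 6]
pos 8: 8 -> miss, frames [7, 2, 9, 6, 8]
pos 9: 6 -> hit
pos 10: 8 -> hit
pos 11: 6 -> hit
pos 12: 2 -> hit
pos 13: 6 -> hit
pos 14: 9 -> hit
pos 15: 2 -> hit
pos 16: 7 -> hit
pos 17: 0 -> miss, evict 8, frames [6, 9, 2, 7, 0]
At position 17, page 8 is evicted.

8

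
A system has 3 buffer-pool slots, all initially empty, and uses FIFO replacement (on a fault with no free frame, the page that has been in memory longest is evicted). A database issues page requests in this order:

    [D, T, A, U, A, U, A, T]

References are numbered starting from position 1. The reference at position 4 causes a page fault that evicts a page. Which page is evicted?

D

pos 1: D → fault, frames (D)
pos 2: T → fault, frames (D T)
pos 3: A → fault, frames (D T A)
pos 4: U → fault, evict D, frames (T A U)
At position 4, page D is evicted.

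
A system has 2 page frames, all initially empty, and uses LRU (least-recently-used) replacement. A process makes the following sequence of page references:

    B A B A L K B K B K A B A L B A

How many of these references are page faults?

B → fault, frames [B]
A → fault, frames [B, A]
B → hit
A → hit
L → fault, evict B, frames [A, L]
K → fault, evict A, frames [L, K]
B → fault, evict L, frames [K, B]
K → hit
B → hit
K → hit
A → fault, evict B, frames [K, A]
B → fault, evict K, frames [A, B]
A → hit
L → fault, evict B, frames [A, L]
B → fault, evict A, frames [L, B]
A → fault, evict L, frames [B, A]
Page faults: 10.

10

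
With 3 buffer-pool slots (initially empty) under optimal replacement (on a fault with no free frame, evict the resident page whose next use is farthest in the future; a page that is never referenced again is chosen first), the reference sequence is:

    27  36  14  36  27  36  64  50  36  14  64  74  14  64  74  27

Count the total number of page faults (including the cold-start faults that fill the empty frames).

8

27: miss, frames (27)
36: miss, frames (27 36)
14: miss, frames (27 36 14)
36: hit
27: hit
36: hit
64: miss, evict 27, frames (36 14 64)
50: miss, evict 64, frames (36 14 50)
36: hit
14: hit
64: miss, evict 50, frames (36 14 64)
74: miss, evict 36, frames (14 64 74)
14: hit
64: hit
74: hit
27: miss, evict 74, frames (14 64 27)
Page faults: 8.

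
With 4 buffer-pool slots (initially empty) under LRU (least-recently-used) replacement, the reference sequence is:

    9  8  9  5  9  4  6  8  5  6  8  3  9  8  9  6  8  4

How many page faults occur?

9 → fault, frames (9)
8 → fault, frames (9 8)
9 → hit
5 → fault, frames (8 9 5)
9 → hit
4 → fault, frames (8 5 9 4)
6 → fault, evict 8, frames (5 9 4 6)
8 → fault, evict 5, frames (9 4 6 8)
5 → fault, evict 9, frames (4 6 8 5)
6 → hit
8 → hit
3 → fault, evict 4, frames (5 6 8 3)
9 → fault, evict 5, frames (6 8 3 9)
8 → hit
9 → hit
6 → hit
8 → hit
4 → fault, evict 3, frames (9 6 8 4)
Page faults: 10.

10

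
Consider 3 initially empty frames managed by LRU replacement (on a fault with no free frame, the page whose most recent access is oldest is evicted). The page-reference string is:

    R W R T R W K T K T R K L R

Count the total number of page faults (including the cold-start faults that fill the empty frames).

R -> fault, frames {R}
W -> fault, frames {R,W}
R -> hit
T -> fault, frames {W,R,T}
R -> hit
W -> hit
K -> fault, evict T, frames {R,W,K}
T -> fault, evict R, frames {W,K,T}
K -> hit
T -> hit
R -> fault, evict W, frames {K,T,R}
K -> hit
L -> fault, evict T, frames {R,K,L}
R -> hit
Page faults: 7.

7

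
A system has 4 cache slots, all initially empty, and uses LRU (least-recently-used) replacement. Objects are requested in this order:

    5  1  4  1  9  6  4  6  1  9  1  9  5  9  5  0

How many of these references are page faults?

5 -> fault, frames (5)
1 -> fault, frames (5 1)
4 -> fault, frames (5 1 4)
1 -> hit
9 -> fault, frames (5 4 1 9)
6 -> fault, evict 5, frames (4 1 9 6)
4 -> hit
6 -> hit
1 -> hit
9 -> hit
1 -> hit
9 -> hit
5 -> fault, evict 4, frames (6 1 9 5)
9 -> hit
5 -> hit
0 -> fault, evict 6, frames (1 9 5 0)
Page faults: 7.

7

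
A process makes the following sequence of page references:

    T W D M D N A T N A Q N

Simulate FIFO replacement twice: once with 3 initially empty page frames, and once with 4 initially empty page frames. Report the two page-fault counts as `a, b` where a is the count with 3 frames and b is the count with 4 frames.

9, 8

3 frames: F F F F . F F F . . F F → 9 faults.
4 frames: F F F F . F F F . . F . → 8 faults.
8 < 9: adding a frame reduced faults, as is typical.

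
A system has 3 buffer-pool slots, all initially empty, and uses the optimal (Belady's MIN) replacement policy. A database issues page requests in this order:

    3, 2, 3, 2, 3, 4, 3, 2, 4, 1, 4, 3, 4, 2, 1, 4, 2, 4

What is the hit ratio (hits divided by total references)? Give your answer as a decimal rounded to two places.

3 -> fault, frames (3)
2 -> fault, frames (3 2)
3 -> hit
2 -> hit
3 -> hit
4 -> fault, frames (3 2 4)
3 -> hit
2 -> hit
4 -> hit
1 -> fault, evict 2, frames (3 4 1)
4 -> hit
3 -> hit
4 -> hit
2 -> fault, evict 3, frames (4 1 2)
1 -> hit
4 -> hit
2 -> hit
4 -> hit
Hits: 13 of 18 references → 13/18 = 0.7222.

0.72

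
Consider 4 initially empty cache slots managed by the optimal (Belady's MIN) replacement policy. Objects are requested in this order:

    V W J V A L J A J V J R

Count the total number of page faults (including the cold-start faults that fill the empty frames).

6

V: miss, frames (V)
W: miss, frames (V W)
J: miss, frames (V W J)
V: hit
A: miss, frames (V W J A)
L: miss, evict W, frames (V J A L)
J: hit
A: hit
J: hit
V: hit
J: hit
R: miss, evict L, frames (V J A R)
Page faults: 6.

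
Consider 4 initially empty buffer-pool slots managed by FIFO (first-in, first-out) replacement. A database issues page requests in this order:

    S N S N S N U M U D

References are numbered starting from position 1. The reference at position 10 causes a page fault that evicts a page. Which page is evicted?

pos 1: S -> fault, frames [S]
pos 2: N -> fault, frames [S, N]
pos 3: S -> hit
pos 4: N -> hit
pos 5: S -> hit
pos 6: N -> hit
pos 7: U -> fault, frames [S, N, U]
pos 8: M -> fault, frames [S, N, U, M]
pos 9: U -> hit
pos 10: D -> fault, evict S, frames [N, U, M, D]
At position 10, page S is evicted.

S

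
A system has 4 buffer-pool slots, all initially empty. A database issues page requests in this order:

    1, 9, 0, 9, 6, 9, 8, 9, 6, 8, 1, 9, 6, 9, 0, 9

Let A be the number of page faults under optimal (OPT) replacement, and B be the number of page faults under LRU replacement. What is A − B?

-1

Under OPT: F F F . F . F . . . . . . . F . → 6 faults.
Under LRU: F F F . F . F . . . F . . . F . → 7 faults.
A − B = 6 − 7 = -1.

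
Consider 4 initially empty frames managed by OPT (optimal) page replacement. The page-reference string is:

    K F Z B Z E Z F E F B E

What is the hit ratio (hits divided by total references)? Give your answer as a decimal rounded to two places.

0.58

K → fault, frames [K]
F → fault, frames [K, F]
Z → fault, frames [K, F, Z]
B → fault, frames [K, F, Z, B]
Z → hit
E → fault, evict K, frames [F, Z, B, E]
Z → hit
F → hit
E → hit
F → hit
B → hit
E → hit
Hits: 7 of 12 references → 7/12 = 0.5833.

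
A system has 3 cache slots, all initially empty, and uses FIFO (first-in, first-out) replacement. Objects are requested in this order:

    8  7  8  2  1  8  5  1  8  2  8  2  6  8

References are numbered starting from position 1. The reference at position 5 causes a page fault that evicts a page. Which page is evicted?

8

pos 1: 8 → miss, frames {8}
pos 2: 7 → miss, frames {8,7}
pos 3: 8 → hit
pos 4: 2 → miss, frames {8,7,2}
pos 5: 1 → miss, evict 8, frames {7,2,1}
At position 5, page 8 is evicted.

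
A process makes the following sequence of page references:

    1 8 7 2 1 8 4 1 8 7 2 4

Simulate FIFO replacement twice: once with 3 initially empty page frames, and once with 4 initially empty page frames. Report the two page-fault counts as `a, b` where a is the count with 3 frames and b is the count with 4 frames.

3 frames: F F F F F F F . . F F . → 9 faults.
4 frames: F F F F . . F F F F F F → 10 faults.
10 > 9: adding a frame increased faults — Belady's anomaly.

9, 10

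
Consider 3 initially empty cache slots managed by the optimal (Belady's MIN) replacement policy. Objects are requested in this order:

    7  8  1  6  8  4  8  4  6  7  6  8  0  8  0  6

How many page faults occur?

7 → fault, frames {7}
8 → fault, frames {7,8}
1 → fault, frames {7,8,1}
6 → fault, evict 1, frames {7,8,6}
8 → hit
4 → fault, evict 7, frames {8,6,4}
8 → hit
4 → hit
6 → hit
7 → fault, evict 4, frames {8,6,7}
6 → hit
8 → hit
0 → fault, evict 7, frames {8,6,0}
8 → hit
0 → hit
6 → hit
Page faults: 7.

7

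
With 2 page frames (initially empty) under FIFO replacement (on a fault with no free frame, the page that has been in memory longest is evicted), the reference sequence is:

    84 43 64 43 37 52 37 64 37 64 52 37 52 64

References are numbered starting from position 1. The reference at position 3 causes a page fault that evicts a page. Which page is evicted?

84

pos 1: 84: miss, frames (84)
pos 2: 43: miss, frames (84 43)
pos 3: 64: miss, evict 84, frames (43 64)
At position 3, page 84 is evicted.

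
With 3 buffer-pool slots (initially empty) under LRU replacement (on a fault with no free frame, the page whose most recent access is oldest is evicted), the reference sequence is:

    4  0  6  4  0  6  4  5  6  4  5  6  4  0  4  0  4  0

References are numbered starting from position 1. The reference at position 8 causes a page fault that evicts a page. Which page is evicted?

0

pos 1: 4: fault, frames [4]
pos 2: 0: fault, frames [4, 0]
pos 3: 6: fault, frames [4, 0, 6]
pos 4: 4: hit
pos 5: 0: hit
pos 6: 6: hit
pos 7: 4: hit
pos 8: 5: fault, evict 0, frames [6, 4, 5]
At position 8, page 0 is evicted.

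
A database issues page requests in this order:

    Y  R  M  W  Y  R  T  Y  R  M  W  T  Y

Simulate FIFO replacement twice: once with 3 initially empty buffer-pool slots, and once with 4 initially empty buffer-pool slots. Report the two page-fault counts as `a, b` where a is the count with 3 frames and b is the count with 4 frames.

3 frames: F F F F F F F . . F F . F → 10 faults.
4 frames: F F F F . . F F F F F F F → 11 faults.
11 > 10: adding a frame increased faults — Belady's anomaly.

10, 11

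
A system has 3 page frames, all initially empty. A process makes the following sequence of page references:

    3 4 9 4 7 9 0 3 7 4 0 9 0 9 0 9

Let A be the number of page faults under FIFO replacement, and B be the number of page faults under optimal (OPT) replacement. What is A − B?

Under FIFO: F F F . F . F F . F . F F . . . → 9 faults.
Under OPT: F F F . F . F . . F . F . . . . → 7 faults.
A − B = 9 − 7 = 2.

2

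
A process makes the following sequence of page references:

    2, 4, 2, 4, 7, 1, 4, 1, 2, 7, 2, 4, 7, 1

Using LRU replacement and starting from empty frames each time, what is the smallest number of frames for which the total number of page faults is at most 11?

f=1: 14 faults
f=2: 10 faults
f=3: 8 faults
f=4: 4 faults
Smallest f with faults ≤ 11 is 2.

2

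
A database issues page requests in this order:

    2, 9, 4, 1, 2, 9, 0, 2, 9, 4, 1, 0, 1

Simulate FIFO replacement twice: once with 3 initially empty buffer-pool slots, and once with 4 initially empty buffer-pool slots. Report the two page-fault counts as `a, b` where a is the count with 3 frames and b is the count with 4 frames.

9, 10

3 frames: F F F F F F F . . F F . . → 9 faults.
4 frames: F F F F . . F F F F F F . → 10 faults.
10 > 9: adding a frame increased faults — Belady's anomaly.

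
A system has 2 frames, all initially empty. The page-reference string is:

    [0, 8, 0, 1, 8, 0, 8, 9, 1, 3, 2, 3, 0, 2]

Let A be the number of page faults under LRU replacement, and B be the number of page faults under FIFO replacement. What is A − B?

Under LRU: F F . F F F . F F F F . F F → 11 faults.
Under FIFO: F F . F . F F F F F F . F . → 10 faults.
A − B = 11 − 10 = 1.

1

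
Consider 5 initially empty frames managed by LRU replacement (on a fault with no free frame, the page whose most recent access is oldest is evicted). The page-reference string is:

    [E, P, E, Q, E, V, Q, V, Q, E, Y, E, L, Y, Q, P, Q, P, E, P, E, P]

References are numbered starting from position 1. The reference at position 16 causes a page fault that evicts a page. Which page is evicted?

pos 1: E: fault, frames [E]
pos 2: P: fault, frames [E, P]
pos 3: E: hit
pos 4: Q: fault, frames [P, E, Q]
pos 5: E: hit
pos 6: V: fault, frames [P, Q, E, V]
pos 7: Q: hit
pos 8: V: hit
pos 9: Q: hit
pos 10: E: hit
pos 11: Y: fault, frames [P, V, Q, E, Y]
pos 12: E: hit
pos 13: L: fault, evict P, frames [V, Q, Y, E, L]
pos 14: Y: hit
pos 15: Q: hit
pos 16: P: fault, evict V, frames [E, L, Y, Q, P]
At position 16, page V is evicted.

V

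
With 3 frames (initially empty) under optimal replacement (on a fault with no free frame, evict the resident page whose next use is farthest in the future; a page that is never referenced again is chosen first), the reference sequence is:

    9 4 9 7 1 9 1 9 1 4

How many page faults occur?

9 -> fault, frames {9}
4 -> fault, frames {9,4}
9 -> hit
7 -> fault, frames {9,4,7}
1 -> fault, evict 7, frames {9,4,1}
9 -> hit
1 -> hit
9 -> hit
1 -> hit
4 -> hit
Page faults: 4.

4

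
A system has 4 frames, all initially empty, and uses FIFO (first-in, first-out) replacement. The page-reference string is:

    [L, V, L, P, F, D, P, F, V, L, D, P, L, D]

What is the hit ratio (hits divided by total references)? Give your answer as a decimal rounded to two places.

L: miss, frames [L]
V: miss, frames [L, V]
L: hit
P: miss, frames [L, V, P]
F: miss, frames [L, V, P, F]
D: miss, evict L, frames [V, P, F, D]
P: hit
F: hit
V: hit
L: miss, evict V, frames [P, F, D, L]
D: hit
P: hit
L: hit
D: hit
Hits: 8 of 14 references → 8/14 = 0.5714.

0.57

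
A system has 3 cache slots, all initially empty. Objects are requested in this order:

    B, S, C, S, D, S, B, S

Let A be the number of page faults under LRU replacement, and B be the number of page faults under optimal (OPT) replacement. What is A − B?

1

Under LRU: F F F . F . F . → 5 faults.
Under OPT: F F F . F . . . → 4 faults.
A − B = 5 − 4 = 1.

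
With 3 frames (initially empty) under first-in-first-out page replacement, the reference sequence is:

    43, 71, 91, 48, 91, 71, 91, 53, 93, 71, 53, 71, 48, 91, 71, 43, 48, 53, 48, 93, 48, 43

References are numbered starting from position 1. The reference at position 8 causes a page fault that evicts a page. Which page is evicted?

pos 1: 43 → fault, frames {43}
pos 2: 71 → fault, frames {43,71}
pos 3: 91 → fault, frames {43,71,91}
pos 4: 48 → fault, evict 43, frames {71,91,48}
pos 5: 91 → hit
pos 6: 71 → hit
pos 7: 91 → hit
pos 8: 53 → fault, evict 71, frames {91,48,53}
At position 8, page 71 is evicted.

71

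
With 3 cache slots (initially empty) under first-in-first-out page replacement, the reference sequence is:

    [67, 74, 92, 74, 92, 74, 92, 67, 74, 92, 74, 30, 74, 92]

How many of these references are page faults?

67 → fault, frames [67]
74 → fault, frames [67, 74]
92 → fault, frames [67, 74, 92]
74 → hit
92 → hit
74 → hit
92 → hit
67 → hit
74 → hit
92 → hit
74 → hit
30 → fault, evict 67, frames [74, 92, 30]
74 → hit
92 → hit
Page faults: 4.

4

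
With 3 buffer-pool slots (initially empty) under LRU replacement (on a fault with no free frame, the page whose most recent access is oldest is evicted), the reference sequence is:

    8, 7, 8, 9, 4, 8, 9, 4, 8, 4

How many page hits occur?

6

8 -> fault, frames (8)
7 -> fault, frames (8 7)
8 -> hit
9 -> fault, frames (7 8 9)
4 -> fault, evict 7, frames (8 9 4)
8 -> hit
9 -> hit
4 -> hit
8 -> hit
4 -> hit
Hits: 6.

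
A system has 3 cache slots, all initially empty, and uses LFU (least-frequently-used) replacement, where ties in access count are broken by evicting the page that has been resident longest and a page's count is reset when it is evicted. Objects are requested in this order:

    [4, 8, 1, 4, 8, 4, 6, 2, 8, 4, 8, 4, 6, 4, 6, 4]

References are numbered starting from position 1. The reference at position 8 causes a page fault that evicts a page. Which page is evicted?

6

pos 1: 4: fault, frames (4)
pos 2: 8: fault, frames (4 8)
pos 3: 1: fault, frames (4 8 1)
pos 4: 4: hit
pos 5: 8: hit
pos 6: 4: hit
pos 7: 6: fault, evict 1, frames (4 8 6)
pos 8: 2: fault, evict 6, frames (4 8 2)
At position 8, page 6 is evicted.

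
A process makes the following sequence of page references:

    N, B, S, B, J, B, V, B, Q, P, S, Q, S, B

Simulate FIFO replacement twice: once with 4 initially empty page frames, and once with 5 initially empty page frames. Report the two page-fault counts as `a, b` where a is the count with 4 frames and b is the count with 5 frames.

4 frames: F F F . F . F . F F F . . F → 9 faults.
5 frames: F F F . F . F . F F . . . F → 8 faults.
8 < 9: adding a frame reduced faults, as is typical.

9, 8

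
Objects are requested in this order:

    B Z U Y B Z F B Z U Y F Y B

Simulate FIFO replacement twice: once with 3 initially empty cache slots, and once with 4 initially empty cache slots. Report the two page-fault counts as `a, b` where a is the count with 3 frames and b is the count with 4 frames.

3 frames: F F F F F F F . . F F . . F → 10 faults.
4 frames: F F F F . . F F F F F F . F → 11 faults.
11 > 10: adding a frame increased faults — Belady's anomaly.

10, 11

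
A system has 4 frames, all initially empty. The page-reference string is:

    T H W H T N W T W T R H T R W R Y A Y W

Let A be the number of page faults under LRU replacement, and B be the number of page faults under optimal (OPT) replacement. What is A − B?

1

Under LRU: F F F . . F . . . . F F . . . . F F . . → 8 faults.
Under OPT: F F F . . F . . . . F . . . . . F F . . → 7 faults.
A − B = 8 − 7 = 1.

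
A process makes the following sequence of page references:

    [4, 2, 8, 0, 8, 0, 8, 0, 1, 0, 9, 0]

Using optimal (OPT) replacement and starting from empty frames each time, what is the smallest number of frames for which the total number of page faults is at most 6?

2

f=1: 12 faults
f=2: 6 faults
f=3: 6 faults
f=4: 6 faults
f=5: 6 faults
f=6: 6 faults
Smallest f with faults ≤ 6 is 2.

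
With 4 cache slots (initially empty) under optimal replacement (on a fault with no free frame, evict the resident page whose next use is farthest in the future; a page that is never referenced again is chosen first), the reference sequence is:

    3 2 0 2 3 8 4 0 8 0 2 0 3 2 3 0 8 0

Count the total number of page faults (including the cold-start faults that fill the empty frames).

3 → fault, frames (3)
2 → fault, frames (3 2)
0 → fault, frames (3 2 0)
2 → hit
3 → hit
8 → fault, frames (3 2 0 8)
4 → fault, evict 3, frames (2 0 8 4)
0 → hit
8 → hit
0 → hit
2 → hit
0 → hit
3 → fault, evict 4, frames (2 0 8 3)
2 → hit
3 → hit
0 → hit
8 → hit
0 → hit
Page faults: 6.

6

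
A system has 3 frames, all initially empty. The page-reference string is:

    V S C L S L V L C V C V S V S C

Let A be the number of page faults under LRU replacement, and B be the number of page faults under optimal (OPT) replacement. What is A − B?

Under LRU: F F F F . . F . F . . . F . . . → 7 faults.
Under OPT: F F F F . . . . F . . . . . . . → 5 faults.
A − B = 7 − 5 = 2.

2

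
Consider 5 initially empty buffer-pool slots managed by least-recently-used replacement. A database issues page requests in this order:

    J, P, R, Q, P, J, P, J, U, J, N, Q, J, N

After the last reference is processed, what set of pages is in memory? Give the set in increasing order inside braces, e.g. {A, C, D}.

J -> miss, frames [J]
P -> miss, frames [J, P]
R -> miss, frames [J, P, R]
Q -> miss, frames [J, P, R, Q]
P -> hit
J -> hit
P -> hit
J -> hit
U -> miss, frames [R, Q, P, J, U]
J -> hit
N -> miss, evict R, frames [Q, P, U, J, N]
Q -> hit
J -> hit
N -> hit

{J, N, P, Q, U}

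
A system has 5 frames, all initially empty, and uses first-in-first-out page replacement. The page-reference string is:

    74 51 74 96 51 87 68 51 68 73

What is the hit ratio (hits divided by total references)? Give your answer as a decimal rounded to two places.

0.40

74 → miss, frames (74)
51 → miss, frames (74 51)
74 → hit
96 → miss, frames (74 51 96)
51 → hit
87 → miss, frames (74 51 96 87)
68 → miss, frames (74 51 96 87 68)
51 → hit
68 → hit
73 → miss, evict 74, frames (51 96 87 68 73)
Hits: 4 of 10 references → 4/10 = 0.4000.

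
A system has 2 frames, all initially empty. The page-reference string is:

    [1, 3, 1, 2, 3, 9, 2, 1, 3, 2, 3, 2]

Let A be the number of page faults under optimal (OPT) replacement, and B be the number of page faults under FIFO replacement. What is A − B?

-1

Under OPT: F F . F . F . F F . . . → 6 faults.
Under FIFO: F F . F . F . F F F . . → 7 faults.
A − B = 6 − 7 = -1.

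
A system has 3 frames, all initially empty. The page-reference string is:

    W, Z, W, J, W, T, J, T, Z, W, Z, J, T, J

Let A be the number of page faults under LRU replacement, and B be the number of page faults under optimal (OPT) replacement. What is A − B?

Under LRU: F F . F . F . . F F . F F . → 8 faults.
Under OPT: F F . F . F . . . F . . F . → 6 faults.
A − B = 8 − 6 = 2.

2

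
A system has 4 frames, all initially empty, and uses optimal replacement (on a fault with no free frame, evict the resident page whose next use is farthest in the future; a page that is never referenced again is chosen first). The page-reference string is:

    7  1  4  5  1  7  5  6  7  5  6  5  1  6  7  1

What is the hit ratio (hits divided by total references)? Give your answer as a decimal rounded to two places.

7 -> fault, frames {7}
1 -> fault, frames {7,1}
4 -> fault, frames {7,1,4}
5 -> fault, frames {7,1,4,5}
1 -> hit
7 -> hit
5 -> hit
6 -> fault, evict 4, frames {7,1,5,6}
7 -> hit
5 -> hit
6 -> hit
5 -> hit
1 -> hit
6 -> hit
7 -> hit
1 -> hit
Hits: 11 of 16 references → 11/16 = 0.6875.

0.69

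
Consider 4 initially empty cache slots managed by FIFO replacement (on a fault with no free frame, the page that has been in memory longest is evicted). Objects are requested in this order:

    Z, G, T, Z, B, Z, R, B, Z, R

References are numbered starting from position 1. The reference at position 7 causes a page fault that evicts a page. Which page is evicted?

Z

pos 1: Z: miss, frames {Z}
pos 2: G: miss, frames {Z,G}
pos 3: T: miss, frames {Z,G,T}
pos 4: Z: hit
pos 5: B: miss, frames {Z,G,T,B}
pos 6: Z: hit
pos 7: R: miss, evict Z, frames {G,T,B,R}
At position 7, page Z is evicted.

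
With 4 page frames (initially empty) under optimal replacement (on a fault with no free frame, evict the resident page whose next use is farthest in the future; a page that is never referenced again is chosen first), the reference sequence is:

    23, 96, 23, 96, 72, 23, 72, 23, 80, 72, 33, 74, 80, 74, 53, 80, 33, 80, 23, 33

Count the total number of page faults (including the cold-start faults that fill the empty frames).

7

23: miss, frames [23]
96: miss, frames [23, 96]
23: hit
96: hit
72: miss, frames [23, 96, 72]
23: hit
72: hit
23: hit
80: miss, frames [23, 96, 72, 80]
72: hit
33: miss, evict 72, frames [23, 96, 80, 33]
74: miss, evict 96, frames [23, 80, 33, 74]
80: hit
74: hit
53: miss, evict 74, frames [23, 80, 33, 53]
80: hit
33: hit
80: hit
23: hit
33: hit
Page faults: 7.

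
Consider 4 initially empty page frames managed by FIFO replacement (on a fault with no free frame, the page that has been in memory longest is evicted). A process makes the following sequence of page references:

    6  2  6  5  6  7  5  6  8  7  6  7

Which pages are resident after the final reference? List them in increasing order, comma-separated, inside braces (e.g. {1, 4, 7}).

6 → fault, frames [6]
2 → fault, frames [6, 2]
6 → hit
5 → fault, frames [6, 2, 5]
6 → hit
7 → fault, frames [6, 2, 5, 7]
5 → hit
6 → hit
8 → fault, evict 6, frames [2, 5, 7, 8]
7 → hit
6 → fault, evict 2, frames [5, 7, 8, 6]
7 → hit

{5, 6, 7, 8}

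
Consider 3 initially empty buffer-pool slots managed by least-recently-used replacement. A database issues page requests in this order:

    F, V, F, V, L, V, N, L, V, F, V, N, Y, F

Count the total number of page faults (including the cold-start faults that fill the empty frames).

8

F → miss, frames {F}
V → miss, frames {F,V}
F → hit
V → hit
L → miss, frames {F,V,L}
V → hit
N → miss, evict F, frames {L,V,N}
L → hit
V → hit
F → miss, evict N, frames {L,V,F}
V → hit
N → miss, evict L, frames {F,V,N}
Y → miss, evict F, frames {V,N,Y}
F → miss, evict V, frames {N,Y,F}
Page faults: 8.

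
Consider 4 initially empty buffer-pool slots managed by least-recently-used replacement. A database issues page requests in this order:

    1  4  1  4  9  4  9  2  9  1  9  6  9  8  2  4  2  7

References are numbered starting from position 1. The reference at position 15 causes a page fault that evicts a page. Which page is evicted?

1

pos 1: 1: fault, frames {1}
pos 2: 4: fault, frames {1,4}
pos 3: 1: hit
pos 4: 4: hit
pos 5: 9: fault, frames {1,4,9}
pos 6: 4: hit
pos 7: 9: hit
pos 8: 2: fault, frames {1,4,9,2}
pos 9: 9: hit
pos 10: 1: hit
pos 11: 9: hit
pos 12: 6: fault, evict 4, frames {2,1,9,6}
pos 13: 9: hit
pos 14: 8: fault, evict 2, frames {1,6,9,8}
pos 15: 2: fault, evict 1, frames {6,9,8,2}
At position 15, page 1 is evicted.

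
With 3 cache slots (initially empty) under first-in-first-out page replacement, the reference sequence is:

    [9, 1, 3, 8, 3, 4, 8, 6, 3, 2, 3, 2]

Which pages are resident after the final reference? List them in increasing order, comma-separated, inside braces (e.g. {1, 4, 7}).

{2, 3, 6}

9 -> miss, frames {9}
1 -> miss, frames {9,1}
3 -> miss, frames {9,1,3}
8 -> miss, evict 9, frames {1,3,8}
3 -> hit
4 -> miss, evict 1, frames {3,8,4}
8 -> hit
6 -> miss, evict 3, frames {8,4,6}
3 -> miss, evict 8, frames {4,6,3}
2 -> miss, evict 4, frames {6,3,2}
3 -> hit
2 -> hit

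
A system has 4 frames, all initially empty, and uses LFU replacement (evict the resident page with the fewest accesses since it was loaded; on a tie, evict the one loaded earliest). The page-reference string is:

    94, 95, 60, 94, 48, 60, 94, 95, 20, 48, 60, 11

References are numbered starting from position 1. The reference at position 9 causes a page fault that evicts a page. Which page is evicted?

48

pos 1: 94 -> miss, frames {94}
pos 2: 95 -> miss, frames {94,95}
pos 3: 60 -> miss, frames {94,95,60}
pos 4: 94 -> hit
pos 5: 48 -> miss, frames {94,95,60,48}
pos 6: 60 -> hit
pos 7: 94 -> hit
pos 8: 95 -> hit
pos 9: 20 -> miss, evict 48, frames {94,95,60,20}
At position 9, page 48 is evicted.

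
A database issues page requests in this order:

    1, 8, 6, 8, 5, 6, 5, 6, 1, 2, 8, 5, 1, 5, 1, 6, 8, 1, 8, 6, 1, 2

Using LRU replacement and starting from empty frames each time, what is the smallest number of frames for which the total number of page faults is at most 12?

3

f=1: 22 faults
f=2: 16 faults
f=3: 12 faults
f=4: 9 faults
f=5: 5 faults
Smallest f with faults ≤ 12 is 3.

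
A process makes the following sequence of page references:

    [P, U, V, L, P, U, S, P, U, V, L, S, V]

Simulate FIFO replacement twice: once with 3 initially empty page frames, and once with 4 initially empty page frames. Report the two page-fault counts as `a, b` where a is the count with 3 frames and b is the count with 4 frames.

3 frames: F F F F F F F . . F F . . → 9 faults.
4 frames: F F F F . . F F F F F F . → 10 faults.
10 > 9: adding a frame increased faults — Belady's anomaly.

9, 10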